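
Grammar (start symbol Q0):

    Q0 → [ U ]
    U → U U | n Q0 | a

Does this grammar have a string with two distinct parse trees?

Witness: [ a a a ]

Derivation 1: Q0 ⇒ [ U ] ⇒ [ U U ] ⇒ [ U U U ] ⇒ [ a U U ] ⇒ [ a a U ] ⇒ [ a a a ]
Derivation 2: Q0 ⇒ [ U ] ⇒ [ U U ] ⇒ [ a U ] ⇒ [ a U U ] ⇒ [ a a U ] ⇒ [ a a a ]

Two distinct leftmost derivations for the same string.

Ambiguous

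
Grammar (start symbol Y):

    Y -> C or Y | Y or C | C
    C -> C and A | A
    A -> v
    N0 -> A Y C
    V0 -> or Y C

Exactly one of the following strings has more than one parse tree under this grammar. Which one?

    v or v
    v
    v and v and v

v or v

v or v: 2 trees
v: 1 tree
v and v and v: 1 tree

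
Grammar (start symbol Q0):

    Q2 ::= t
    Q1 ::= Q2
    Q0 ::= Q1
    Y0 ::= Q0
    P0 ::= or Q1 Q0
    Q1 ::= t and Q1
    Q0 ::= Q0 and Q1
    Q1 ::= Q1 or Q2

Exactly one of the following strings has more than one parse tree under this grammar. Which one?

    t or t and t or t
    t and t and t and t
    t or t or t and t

t and t and t and t

t or t and t or t: 1 tree
t and t and t and t: 8 trees
t or t or t and t: 1 tree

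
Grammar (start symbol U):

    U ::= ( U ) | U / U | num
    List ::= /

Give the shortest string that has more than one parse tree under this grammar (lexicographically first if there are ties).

length 1: no string has ≥2 trees
length 3: no string has ≥2 trees
length 5: num / num / num has 2 parse trees

Two derivations of num / num / num:
  U ⇒ U / U ⇒ U / U / U ⇒ num / U / U ⇒ num / num / U ⇒ num / num / num
  U ⇒ U / U ⇒ num / U ⇒ num / U / U ⇒ num / num / U ⇒ num / num / num

num / num / num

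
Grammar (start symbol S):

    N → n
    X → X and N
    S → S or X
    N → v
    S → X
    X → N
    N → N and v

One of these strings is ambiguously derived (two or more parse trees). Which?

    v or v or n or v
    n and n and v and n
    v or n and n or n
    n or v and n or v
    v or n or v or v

n and n and v and n

v or v or n or v: 1 tree
n and n and v and n: 2 trees
v or n and n or n: 1 tree
n or v and n or v: 1 tree
v or n or v or v: 1 tree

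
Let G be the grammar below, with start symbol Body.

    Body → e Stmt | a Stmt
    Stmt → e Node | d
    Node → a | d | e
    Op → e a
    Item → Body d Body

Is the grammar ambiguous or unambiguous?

Unambiguous

Only Body, Stmt, Node are reachable from Body; ignoring the rest: Each reachable nonterminal has at most one production per leading terminal, and all productions are right-linear; the derivation is determined token-by-token.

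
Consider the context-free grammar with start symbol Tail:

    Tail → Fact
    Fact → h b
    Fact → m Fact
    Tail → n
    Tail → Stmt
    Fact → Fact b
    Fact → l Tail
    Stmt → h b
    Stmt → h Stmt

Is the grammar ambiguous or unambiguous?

Ambiguous

Witness: h b

Derivation 1: Tail ⇒ Fact ⇒ h b
Derivation 2: Tail ⇒ Stmt ⇒ h b

Two distinct leftmost derivations for the same string.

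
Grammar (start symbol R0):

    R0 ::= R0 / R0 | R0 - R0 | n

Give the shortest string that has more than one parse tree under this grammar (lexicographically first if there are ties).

n - n - n

length 1: no string has ≥2 trees
length 3: no string has ≥2 trees
length 5: n - n - n has 2 parse trees

Two derivations of n - n - n:
  R0 ⇒ R0 - R0 ⇒ R0 - R0 - R0 ⇒ n - R0 - R0 ⇒ n - n - R0 ⇒ n - n - n
  R0 ⇒ R0 - R0 ⇒ n - R0 ⇒ n - R0 - R0 ⇒ n - n - R0 ⇒ n - n - n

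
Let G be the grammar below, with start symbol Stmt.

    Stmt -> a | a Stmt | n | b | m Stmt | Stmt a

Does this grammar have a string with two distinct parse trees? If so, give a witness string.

Witness: a a

Derivation 1: Stmt ⇒ a Stmt ⇒ a a
Derivation 2: Stmt ⇒ Stmt a ⇒ a a

Two distinct leftmost derivations for the same string.

Ambiguous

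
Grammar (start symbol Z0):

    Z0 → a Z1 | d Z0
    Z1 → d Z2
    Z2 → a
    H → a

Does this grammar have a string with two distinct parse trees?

Unambiguous

Only Z0, Z1, Z2 are reachable from Z0; ignoring the rest: The reachable rules are right-linear with at most one rule per (nonterminal, next-terminal) pair. Each input token forces the next rule, so parsing is deterministic.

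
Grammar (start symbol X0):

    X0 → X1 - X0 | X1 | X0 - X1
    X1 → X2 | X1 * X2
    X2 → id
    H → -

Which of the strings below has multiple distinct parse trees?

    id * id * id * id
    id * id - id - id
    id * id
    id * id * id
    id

id * id * id * id: 1 tree
id * id - id - id: 4 trees
id * id: 1 tree
id * id * id: 1 tree
id: 1 tree

id * id - id - id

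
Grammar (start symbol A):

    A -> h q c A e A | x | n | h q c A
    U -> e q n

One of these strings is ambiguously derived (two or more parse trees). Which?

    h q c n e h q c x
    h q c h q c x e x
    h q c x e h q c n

h q c h q c x e x

h q c n e h q c x: 1 tree
h q c h q c x e x: 2 trees
h q c x e h q c n: 1 tree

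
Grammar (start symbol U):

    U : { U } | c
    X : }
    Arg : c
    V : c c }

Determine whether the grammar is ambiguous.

(X, Arg, V are unreachable from U, so their rules don't affect L(U).) Each string is a nest of matched brackets around a single atom. An opening bracket forces the recursive rule; an atom forces the base rule.

Unambiguous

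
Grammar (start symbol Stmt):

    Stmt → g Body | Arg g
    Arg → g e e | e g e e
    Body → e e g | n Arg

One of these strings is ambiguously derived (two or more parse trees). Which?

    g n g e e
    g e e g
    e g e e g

g n g e e: 1 tree
g e e g: 2 trees
e g e e g: 1 tree

g e e g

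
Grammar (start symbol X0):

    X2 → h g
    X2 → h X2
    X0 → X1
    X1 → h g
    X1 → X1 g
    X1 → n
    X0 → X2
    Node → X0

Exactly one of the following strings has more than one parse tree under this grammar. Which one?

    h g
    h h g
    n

h g

h g: 2 trees
h h g: 1 tree
n: 1 tree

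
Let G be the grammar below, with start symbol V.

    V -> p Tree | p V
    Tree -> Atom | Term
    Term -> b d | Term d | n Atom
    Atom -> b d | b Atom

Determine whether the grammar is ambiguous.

Witness: p b d

Derivation 1: V ⇒ p Tree ⇒ p Atom ⇒ p b d
Derivation 2: V ⇒ p Tree ⇒ p Term ⇒ p b d

Two distinct leftmost derivations for the same string.

Ambiguous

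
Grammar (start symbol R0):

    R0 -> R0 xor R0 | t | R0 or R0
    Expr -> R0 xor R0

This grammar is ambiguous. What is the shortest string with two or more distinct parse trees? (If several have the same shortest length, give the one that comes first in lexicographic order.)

length 1: no string has ≥2 trees
length 3: no string has ≥2 trees
length 5: t or t or t has 2 parse trees

Two derivations of t or t or t:
  R0 ⇒ R0 or R0 ⇒ t or R0 ⇒ t or R0 or R0 ⇒ t or t or R0 ⇒ t or t or t
  R0 ⇒ R0 or R0 ⇒ R0 or R0 or R0 ⇒ t or R0 or R0 ⇒ t or t or R0 ⇒ t or t or t

t or t or t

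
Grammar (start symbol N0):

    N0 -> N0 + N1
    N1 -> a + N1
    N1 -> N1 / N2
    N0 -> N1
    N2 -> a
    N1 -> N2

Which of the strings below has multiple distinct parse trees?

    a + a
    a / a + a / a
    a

a + a: 2 trees
a / a + a / a: 1 tree
a: 1 tree

a + a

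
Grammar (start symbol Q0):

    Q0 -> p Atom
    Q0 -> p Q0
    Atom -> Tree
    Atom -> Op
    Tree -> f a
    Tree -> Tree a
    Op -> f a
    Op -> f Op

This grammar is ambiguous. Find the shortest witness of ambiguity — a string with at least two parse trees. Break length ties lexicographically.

p f a

length 3: p f a has 2 parse trees

Two derivations of p f a:
  Q0 ⇒ p Atom ⇒ p Tree ⇒ p f a
  Q0 ⇒ p Atom ⇒ p Op ⇒ p f a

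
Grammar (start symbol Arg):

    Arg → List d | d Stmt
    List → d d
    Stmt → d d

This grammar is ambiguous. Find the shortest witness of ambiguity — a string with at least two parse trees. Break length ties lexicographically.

length 3: d d d has 2 parse trees

Two derivations of d d d:
  Arg ⇒ List d ⇒ d d d
  Arg ⇒ d Stmt ⇒ d d d

d d d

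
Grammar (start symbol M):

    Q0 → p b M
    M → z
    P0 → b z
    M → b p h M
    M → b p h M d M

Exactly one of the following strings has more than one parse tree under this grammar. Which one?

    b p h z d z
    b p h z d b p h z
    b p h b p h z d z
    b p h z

b p h z d z: 1 tree
b p h z d b p h z: 1 tree
b p h b p h z d z: 2 trees
b p h z: 1 tree

b p h b p h z d z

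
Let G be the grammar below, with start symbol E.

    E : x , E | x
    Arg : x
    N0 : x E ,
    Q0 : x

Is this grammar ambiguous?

(Arg, N0, Q0 are unreachable from E, so their rules don't affect L(E).) Right-recursive list with a separator: after each atom, whether the separator follows determines the rule. One parse per string.

Unambiguous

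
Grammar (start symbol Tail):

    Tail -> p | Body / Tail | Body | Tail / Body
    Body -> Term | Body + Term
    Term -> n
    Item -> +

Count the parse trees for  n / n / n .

Parse trees for n / n / n:
  [Tail [Body [Term n]] / [Tail [Body [Term n]] / [Tail [Body [Term n]]]]]
  [Tail [Body [Term n]] / [Tail [Tail [Body [Term n]]] / [Body [Term n]]]]
  [Tail [Tail [Body [Term n]] / [Tail [Body [Term n]]]] / [Body [Term n]]]
  [Tail [Tail [Tail [Body [Term n]]] / [Body [Term n]]] / [Body [Term n]]]

4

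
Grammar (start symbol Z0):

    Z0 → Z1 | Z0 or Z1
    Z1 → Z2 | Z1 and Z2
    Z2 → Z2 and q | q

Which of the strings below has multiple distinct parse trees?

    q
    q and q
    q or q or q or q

q: 1 tree
q and q: 2 trees
q or q or q or q: 1 tree

q and q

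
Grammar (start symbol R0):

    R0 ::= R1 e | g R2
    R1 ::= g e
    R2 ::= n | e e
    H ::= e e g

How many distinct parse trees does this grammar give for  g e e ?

2

Parse trees for g e e:
  [R0 [R1 g e] e]
  [R0 g [R2 e e]]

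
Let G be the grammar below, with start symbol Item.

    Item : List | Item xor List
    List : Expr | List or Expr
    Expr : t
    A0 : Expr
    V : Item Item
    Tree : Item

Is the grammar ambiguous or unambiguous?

(A0, V, Tree are unreachable from Item, so their rules don't affect L(Item).) The grammar is stratified — Item handles 'xor' (left-recursive), List handles 'or', Expr atoms. Each operator has a fixed associativity and precedence level, so every string has one parse.

Unambiguous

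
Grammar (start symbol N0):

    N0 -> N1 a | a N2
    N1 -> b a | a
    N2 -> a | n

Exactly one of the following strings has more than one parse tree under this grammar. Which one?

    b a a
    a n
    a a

a a

b a a: 1 tree
a n: 1 tree
a a: 2 trees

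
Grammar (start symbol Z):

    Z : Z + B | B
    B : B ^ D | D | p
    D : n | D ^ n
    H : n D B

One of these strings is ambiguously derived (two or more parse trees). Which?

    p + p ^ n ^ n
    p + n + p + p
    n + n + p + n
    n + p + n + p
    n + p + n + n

p + p ^ n ^ n

p + p ^ n ^ n: 2 trees
p + n + p + p: 1 tree
n + n + p + n: 1 tree
n + p + n + p: 1 tree
n + p + n + n: 1 tree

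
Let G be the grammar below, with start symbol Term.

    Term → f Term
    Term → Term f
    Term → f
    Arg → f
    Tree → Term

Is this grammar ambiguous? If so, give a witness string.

Ambiguous

Witness: f f

Derivation 1: Term ⇒ f Term ⇒ f f
Derivation 2: Term ⇒ Term f ⇒ f f

Two distinct leftmost derivations for the same string.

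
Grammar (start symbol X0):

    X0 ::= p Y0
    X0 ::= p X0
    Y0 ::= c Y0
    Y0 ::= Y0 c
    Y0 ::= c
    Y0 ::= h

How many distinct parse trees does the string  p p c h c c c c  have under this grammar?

5

Parse trees for p p c h c c c c:
  [X0 p [X0 p [Y0 c [Y0 [Y0 [Y0 [Y0 [Y0 h] c] c] c] c]]]]
  [X0 p [X0 p [Y0 [Y0 c [Y0 [Y0 [Y0 [Y0 h] c] c] c]] c]]]
  [X0 p [X0 p [Y0 [Y0 [Y0 c [Y0 [Y0 [Y0 h] c] c]] c] c]]]
  [X0 p [X0 p [Y0 [Y0 [Y0 [Y0 c [Y0 [Y0 h] c]] c] c] c]]]
  [X0 p [X0 p [Y0 [Y0 [Y0 [Y0 [Y0 c [Y0 h]] c] c] c] c]]]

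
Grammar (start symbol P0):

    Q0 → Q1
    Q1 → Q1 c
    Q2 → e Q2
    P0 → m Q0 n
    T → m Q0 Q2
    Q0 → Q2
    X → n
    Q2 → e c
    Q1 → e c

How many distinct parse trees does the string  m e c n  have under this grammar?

2

Parse trees for m e c n:
  [P0 m [Q0 [Q1 e c]] n]
  [P0 m [Q0 [Q2 e c]] n]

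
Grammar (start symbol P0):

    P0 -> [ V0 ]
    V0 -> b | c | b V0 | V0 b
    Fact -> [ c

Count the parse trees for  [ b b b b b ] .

16

Parse trees for [ b b b b b ] (showing first 6 of 16):
  [P0 [ [V0 b [V0 b [V0 b [V0 b [V0 b]]]]] ]]
  [P0 [ [V0 b [V0 b [V0 b [V0 [V0 b] b]]]] ]]
  [P0 [ [V0 b [V0 b [V0 [V0 b [V0 b]] b]]] ]]
  [P0 [ [V0 b [V0 b [V0 [V0 [V0 b] b] b]]] ]]
  [P0 [ [V0 b [V0 [V0 b [V0 b [V0 b]]] b]] ]]
  [P0 [ [V0 b [V0 [V0 b [V0 [V0 b] b]] b]] ]]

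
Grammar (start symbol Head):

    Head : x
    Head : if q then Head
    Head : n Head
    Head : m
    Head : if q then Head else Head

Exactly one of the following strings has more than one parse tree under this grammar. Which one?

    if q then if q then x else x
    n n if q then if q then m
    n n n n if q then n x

if q then if q then x else x

if q then if q then x else x: 2 trees
n n if q then if q then m: 1 tree
n n n n if q then n x: 1 tree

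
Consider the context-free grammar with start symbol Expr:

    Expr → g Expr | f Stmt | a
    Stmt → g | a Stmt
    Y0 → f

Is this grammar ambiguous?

Unambiguous

(Y0 is unreachable from Expr, so its rules don't affect L(Expr).) Each reachable nonterminal has at most one production per leading terminal, and all productions are right-linear; the derivation is determined token-by-token.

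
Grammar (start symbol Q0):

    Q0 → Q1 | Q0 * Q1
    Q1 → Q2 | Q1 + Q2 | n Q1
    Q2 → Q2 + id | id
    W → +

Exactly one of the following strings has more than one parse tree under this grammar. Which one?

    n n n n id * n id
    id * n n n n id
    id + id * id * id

n n n n id * n id: 1 tree
id * n n n n id: 1 tree
id + id * id * id: 2 trees

id + id * id * id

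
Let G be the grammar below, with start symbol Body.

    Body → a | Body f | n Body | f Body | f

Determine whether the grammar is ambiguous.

Witness: f f

Derivation 1: Body ⇒ Body f ⇒ f f
Derivation 2: Body ⇒ f Body ⇒ f f

Two distinct leftmost derivations for the same string.

Ambiguous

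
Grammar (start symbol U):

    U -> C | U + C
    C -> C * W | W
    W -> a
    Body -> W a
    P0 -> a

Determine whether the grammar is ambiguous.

(Body, P0 are unreachable from U, so their rules don't affect L(U).) The grammar is stratified — U handles '+' (left-recursive), C handles '*', W atoms. Each operator has a fixed associativity and precedence level, so every string has one parse.

Unambiguous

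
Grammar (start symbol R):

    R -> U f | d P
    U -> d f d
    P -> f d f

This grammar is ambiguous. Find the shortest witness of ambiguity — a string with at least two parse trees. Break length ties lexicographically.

length 4: d f d f has 2 parse trees

Two derivations of d f d f:
  R ⇒ U f ⇒ d f d f
  R ⇒ d P ⇒ d f d f

d f d f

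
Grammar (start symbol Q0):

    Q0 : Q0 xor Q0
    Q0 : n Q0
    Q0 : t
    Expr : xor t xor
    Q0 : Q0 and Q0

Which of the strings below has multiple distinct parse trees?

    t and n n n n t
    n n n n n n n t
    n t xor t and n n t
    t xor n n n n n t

n t xor t and n n t

t and n n n n t: 1 tree
n n n n n n n t: 1 tree
n t xor t and n n t: 5 trees
t xor n n n n n t: 1 tree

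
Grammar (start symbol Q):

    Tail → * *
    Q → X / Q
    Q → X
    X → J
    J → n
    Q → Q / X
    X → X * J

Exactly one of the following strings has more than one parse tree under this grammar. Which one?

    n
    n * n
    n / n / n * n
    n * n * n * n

n: 1 tree
n * n: 1 tree
n / n / n * n: 4 trees
n * n * n * n: 1 tree

n / n / n * n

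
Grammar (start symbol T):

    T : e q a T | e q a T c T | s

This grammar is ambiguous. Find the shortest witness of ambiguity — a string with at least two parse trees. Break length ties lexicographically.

e q a e q a s c s

length 1: no string has ≥2 trees
length 4: no string has ≥2 trees
length 6: no string has ≥2 trees
length 7: no string has ≥2 trees
length 9: e q a e q a s c s has 2 parse trees

Two derivations of e q a e q a s c s:
  T ⇒ e q a T ⇒ e q a e q a T c T ⇒ e q a e q a s c T ⇒ e q a e q a s c s
  T ⇒ e q a T c T ⇒ e q a e q a T c T ⇒ e q a e q a s c T ⇒ e q a e q a s c s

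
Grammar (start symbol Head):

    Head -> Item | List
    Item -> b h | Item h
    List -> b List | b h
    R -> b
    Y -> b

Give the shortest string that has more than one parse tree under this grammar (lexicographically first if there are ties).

length 2: b h has 2 parse trees

Two derivations of b h:
  Head ⇒ Item ⇒ b h
  Head ⇒ List ⇒ b h

b h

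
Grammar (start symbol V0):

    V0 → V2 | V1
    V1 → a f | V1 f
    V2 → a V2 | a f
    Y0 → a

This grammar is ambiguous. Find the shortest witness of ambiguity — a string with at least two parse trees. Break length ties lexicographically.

length 2: a f has 2 parse trees

Two derivations of a f:
  V0 ⇒ V2 ⇒ a f
  V0 ⇒ V1 ⇒ a f

a f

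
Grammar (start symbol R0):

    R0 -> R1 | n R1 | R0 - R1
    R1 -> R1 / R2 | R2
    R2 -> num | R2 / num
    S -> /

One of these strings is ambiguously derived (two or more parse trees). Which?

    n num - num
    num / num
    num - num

n num - num: 1 tree
num / num: 2 trees
num - num: 1 tree

num / num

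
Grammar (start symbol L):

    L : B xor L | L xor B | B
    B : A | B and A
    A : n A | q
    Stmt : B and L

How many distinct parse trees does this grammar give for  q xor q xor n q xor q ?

Parse trees for q xor q xor n q xor q:
  [L [B [A q]] xor [L [B [A q]] xor [L [B [A n [A q]]] xor [L [B [A q]]]]]]
  [L [B [A q]] xor [L [B [A q]] xor [L [L [B [A n [A q]]]] xor [B [A q]]]]]
  [L [B [A q]] xor [L [L [B [A q]] xor [L [B [A n [A q]]]]] xor [B [A q]]]]
  [L [B [A q]] xor [L [L [L [B [A q]]] xor [B [A n [A q]]]] xor [B [A q]]]]
  [L [L [B [A q]] xor [L [B [A q]] xor [L [B [A n [A q]]]]]] xor [B [A q]]]
  [L [L [B [A q]] xor [L [L [B [A q]]] xor [B [A n [A q]]]]] xor [B [A q]]]
  [L [L [L [B [A q]] xor [L [B [A q]]]] xor [B [A n [A q]]]] xor [B [A q]]]
  [L [L [L [L [B [A q]]] xor [B [A q]]] xor [B [A n [A q]]]] xor [B [A q]]]

8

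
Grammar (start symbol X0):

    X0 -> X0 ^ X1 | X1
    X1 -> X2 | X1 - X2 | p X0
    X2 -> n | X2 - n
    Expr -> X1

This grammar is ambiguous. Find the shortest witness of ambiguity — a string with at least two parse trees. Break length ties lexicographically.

length 1: no string has ≥2 trees
length 2: no string has ≥2 trees
length 3: n - n has 2 parse trees

Two derivations of n - n:
  X0 ⇒ X1 ⇒ X2 ⇒ X2 - n ⇒ n - n
  X0 ⇒ X1 ⇒ X1 - X2 ⇒ X2 - X2 ⇒ n - X2 ⇒ n - n

n - n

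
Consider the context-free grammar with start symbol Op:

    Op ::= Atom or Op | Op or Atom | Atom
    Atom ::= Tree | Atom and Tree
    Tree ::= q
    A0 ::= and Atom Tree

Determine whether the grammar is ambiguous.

Ambiguous

Witness: q or q

Derivation 1: Op ⇒ Atom or Op ⇒ Tree or Op ⇒ q or Op ⇒ q or Atom ⇒ q or Tree ⇒ q or q
Derivation 2: Op ⇒ Op or Atom ⇒ Atom or Atom ⇒ Tree or Atom ⇒ q or Atom ⇒ q or Tree ⇒ q or q

Two distinct leftmost derivations for the same string.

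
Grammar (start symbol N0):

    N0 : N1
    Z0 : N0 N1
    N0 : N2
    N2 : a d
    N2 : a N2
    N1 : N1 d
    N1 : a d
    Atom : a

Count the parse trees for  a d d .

Parse trees for a d d:
  [N0 [N1 [N1 a d] d]]

1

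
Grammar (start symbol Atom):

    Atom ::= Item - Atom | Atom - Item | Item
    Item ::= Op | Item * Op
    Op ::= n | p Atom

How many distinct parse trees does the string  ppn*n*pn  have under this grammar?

Parse trees for ppn*n*pn:
  [Atom [Item [Op p [Atom [Item [Op p [Atom [Item [Item [Item [Op n]] * [Op n]] * [Op p [Atom [Item [Op n]]]]]]]]]]]]
  [Atom [Item [Op p [Atom [Item [Item [Op p [Atom [Item [Item [Op n]] * [Op n]]]]] * [Op p [Atom [Item [Op n]]]]]]]]]
  [Atom [Item [Op p [Atom [Item [Item [Item [Op p [Atom [Item [Op n]]]]] * [Op n]] * [Op p [Atom [Item [Op n]]]]]]]]]
  [Atom [Item [Item [Op p [Atom [Item [Op p [Atom [Item [Item [Op n]] * [Op n]]]]]]]] * [Op p [Atom [Item [Op n]]]]]]
  [Atom [Item [Item [Op p [Atom [Item [Item [Op p [Atom [Item [Op n]]]]] * [Op n]]]]] * [Op p [Atom [Item [Op n]]]]]]
  [Atom [Item [Item [Item [Op p [Atom [Item [Op p [Atom [Item [Op n]]]]]]]] * [Op n]] * [Op p [Atom [Item [Op n]]]]]]

6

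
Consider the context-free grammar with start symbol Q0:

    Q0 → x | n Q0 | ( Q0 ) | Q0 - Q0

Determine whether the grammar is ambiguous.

Witness: n x - x

Derivation 1: Q0 ⇒ n Q0 ⇒ n Q0 - Q0 ⇒ n x - Q0 ⇒ n x - x
Derivation 2: Q0 ⇒ Q0 - Q0 ⇒ n Q0 - Q0 ⇒ n x - Q0 ⇒ n x - x

Two distinct leftmost derivations for the same string.

Ambiguous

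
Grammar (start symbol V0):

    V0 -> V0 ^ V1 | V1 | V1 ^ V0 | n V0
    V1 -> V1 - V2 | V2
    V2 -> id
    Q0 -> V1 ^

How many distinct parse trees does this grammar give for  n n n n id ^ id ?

Parse trees for n n n n id ^ id:
  [V0 [V0 n [V0 n [V0 n [V0 n [V0 [V1 [V2 id]]]]]]] ^ [V1 [V2 id]]]
  [V0 n [V0 [V0 n [V0 n [V0 n [V0 [V1 [V2 id]]]]]] ^ [V1 [V2 id]]]]
  [V0 n [V0 n [V0 [V0 n [V0 n [V0 [V1 [V2 id]]]]] ^ [V1 [V2 id]]]]]
  [V0 n [V0 n [V0 n [V0 [V0 n [V0 [V1 [V2 id]]]] ^ [V1 [V2 id]]]]]]
  [V0 n [V0 n [V0 n [V0 n [V0 [V0 [V1 [V2 id]]] ^ [V1 [V2 id]]]]]]]
  [V0 n [V0 n [V0 n [V0 n [V0 [V1 [V2 id]] ^ [V0 [V1 [V2 id]]]]]]]]

6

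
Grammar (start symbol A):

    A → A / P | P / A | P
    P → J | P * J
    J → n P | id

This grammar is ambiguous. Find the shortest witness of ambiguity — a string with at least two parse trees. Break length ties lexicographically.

length 1: no string has ≥2 trees
length 2: no string has ≥2 trees
length 3: id / id has 2 parse trees

Two derivations of id / id:
  A ⇒ A / P ⇒ P / P ⇒ J / P ⇒ id / P ⇒ id / J ⇒ id / id
  A ⇒ P / A ⇒ J / A ⇒ id / A ⇒ id / P ⇒ id / J ⇒ id / id

id / id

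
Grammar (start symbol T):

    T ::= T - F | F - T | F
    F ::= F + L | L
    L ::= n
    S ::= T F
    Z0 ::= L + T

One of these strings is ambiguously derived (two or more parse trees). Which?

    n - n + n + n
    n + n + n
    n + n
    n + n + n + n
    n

n - n + n + n

n - n + n + n: 2 trees
n + n + n: 1 tree
n + n: 1 tree
n + n + n + n: 1 tree
n: 1 tree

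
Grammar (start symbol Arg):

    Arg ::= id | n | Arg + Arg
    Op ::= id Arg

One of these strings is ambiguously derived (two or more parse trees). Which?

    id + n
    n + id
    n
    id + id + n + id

id + n: 1 tree
n + id: 1 tree
n: 1 tree
id + id + n + id: 5 trees

id + id + n + id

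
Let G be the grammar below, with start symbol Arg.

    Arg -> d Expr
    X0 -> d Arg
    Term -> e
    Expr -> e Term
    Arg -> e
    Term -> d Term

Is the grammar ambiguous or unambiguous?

(X0 is unreachable from Arg, so its rules don't affect L(Arg).) Each reachable nonterminal has at most one production per leading terminal, and all productions are right-linear; the derivation is determined token-by-token.

Unambiguous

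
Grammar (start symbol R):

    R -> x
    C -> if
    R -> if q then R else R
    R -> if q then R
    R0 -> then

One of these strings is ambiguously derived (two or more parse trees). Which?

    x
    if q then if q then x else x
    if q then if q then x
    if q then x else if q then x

x: 1 tree
if q then if q then x else x: 2 trees
if q then if q then x: 1 tree
if q then x else if q then x: 1 tree

if q then if q then x else x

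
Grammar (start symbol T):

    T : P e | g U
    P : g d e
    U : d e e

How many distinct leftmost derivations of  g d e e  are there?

2

Parse trees for g d e e:
  [T [P g d e] e]
  [T g [U d e e]]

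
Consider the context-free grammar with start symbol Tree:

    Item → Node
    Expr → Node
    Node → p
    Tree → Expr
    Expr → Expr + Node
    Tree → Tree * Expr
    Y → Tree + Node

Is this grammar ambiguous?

Unambiguous

Only Tree, Expr, Node are reachable from Tree; ignoring the rest: The grammar is stratified — Tree handles '*' (left-recursive), Expr handles '+', Node atoms. Each operator has a fixed associativity and precedence level, so every string has one parse.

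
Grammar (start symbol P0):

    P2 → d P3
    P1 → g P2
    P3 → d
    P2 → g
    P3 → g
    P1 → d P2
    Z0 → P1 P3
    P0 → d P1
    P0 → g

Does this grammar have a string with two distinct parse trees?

Unambiguous

(Z0 is unreachable from P0, so its rules don't affect L(P0).) Restricted to the reachable nonterminals, every rule has the form A → t or A → t B, and no two rules for the same A share a first terminal. The grammar encodes a DFA — one run per string.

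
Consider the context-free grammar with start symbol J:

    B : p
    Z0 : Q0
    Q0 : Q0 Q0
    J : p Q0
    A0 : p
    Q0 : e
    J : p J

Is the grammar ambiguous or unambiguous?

Ambiguous

Witness: p e e e

Derivation 1: J ⇒ p Q0 ⇒ p Q0 Q0 ⇒ p Q0 Q0 Q0 ⇒ p e Q0 Q0 ⇒ p e e Q0 ⇒ p e e e
Derivation 2: J ⇒ p Q0 ⇒ p Q0 Q0 ⇒ p e Q0 ⇒ p e Q0 Q0 ⇒ p e e Q0 ⇒ p e e e

Two distinct leftmost derivations for the same string.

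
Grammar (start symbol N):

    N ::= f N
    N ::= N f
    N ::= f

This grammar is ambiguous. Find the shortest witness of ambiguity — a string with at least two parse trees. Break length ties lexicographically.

f f

length 1: no string has ≥2 trees
length 2: f f has 2 parse trees

Two derivations of f f:
  N ⇒ f N ⇒ f f
  N ⇒ N f ⇒ f f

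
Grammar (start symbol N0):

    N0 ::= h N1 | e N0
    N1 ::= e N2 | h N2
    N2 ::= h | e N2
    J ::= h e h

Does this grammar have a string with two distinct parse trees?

Unambiguous

(J is unreachable from N0, so its rules don't affect L(N0).) The reachable rules are right-linear with at most one rule per (nonterminal, next-terminal) pair. Each input token forces the next rule, so parsing is deterministic.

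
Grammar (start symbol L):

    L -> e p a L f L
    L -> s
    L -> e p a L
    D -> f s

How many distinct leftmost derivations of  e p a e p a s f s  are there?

2

Parse trees for e p a e p a s f s:
  [L e p a [L e p a [L s]] f [L s]]
  [L e p a [L e p a [L s] f [L s]]]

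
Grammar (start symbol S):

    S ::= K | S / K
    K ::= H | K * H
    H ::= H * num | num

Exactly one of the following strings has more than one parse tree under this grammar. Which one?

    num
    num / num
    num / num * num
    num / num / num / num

num / num * num

num: 1 tree
num / num: 1 tree
num / num * num: 2 trees
num / num / num / num: 1 tree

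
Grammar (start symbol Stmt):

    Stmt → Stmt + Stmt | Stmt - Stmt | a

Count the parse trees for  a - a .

Parse trees for a - a:
  [Stmt [Stmt a] - [Stmt a]]

1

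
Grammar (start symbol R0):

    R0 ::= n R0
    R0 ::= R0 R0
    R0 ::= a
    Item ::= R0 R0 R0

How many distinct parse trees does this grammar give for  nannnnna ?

2

Parse trees for nannnnna:
  [R0 n [R0 [R0 a] [R0 n [R0 n [R0 n [R0 n [R0 n [R0 a]]]]]]]]
  [R0 [R0 n [R0 a]] [R0 n [R0 n [R0 n [R0 n [R0 n [R0 a]]]]]]]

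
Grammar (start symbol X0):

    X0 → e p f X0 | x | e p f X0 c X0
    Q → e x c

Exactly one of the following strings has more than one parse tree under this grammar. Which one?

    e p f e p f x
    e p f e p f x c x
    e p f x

e p f e p f x: 1 tree
e p f e p f x c x: 2 trees
e p f x: 1 tree

e p f e p f x c x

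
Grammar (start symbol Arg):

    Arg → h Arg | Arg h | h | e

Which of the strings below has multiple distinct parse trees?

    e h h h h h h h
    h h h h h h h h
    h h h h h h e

e h h h h h h h: 1 tree
h h h h h h h h: 128 trees
h h h h h h e: 1 tree

h h h h h h h h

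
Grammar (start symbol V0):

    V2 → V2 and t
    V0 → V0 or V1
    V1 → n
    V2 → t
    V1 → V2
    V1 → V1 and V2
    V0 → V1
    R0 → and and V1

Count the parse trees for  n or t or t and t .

2

Parse trees for n or t or t and t:
  [V0 [V0 [V0 [V1 n]] or [V1 [V2 t]]] or [V1 [V2 [V2 t] and t]]]
  [V0 [V0 [V0 [V1 n]] or [V1 [V2 t]]] or [V1 [V1 [V2 t]] and [V2 t]]]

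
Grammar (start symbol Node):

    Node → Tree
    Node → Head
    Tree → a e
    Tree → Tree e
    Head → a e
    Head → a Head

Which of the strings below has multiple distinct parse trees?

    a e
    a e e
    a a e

a e

a e: 2 trees
a e e: 1 tree
a a e: 1 tree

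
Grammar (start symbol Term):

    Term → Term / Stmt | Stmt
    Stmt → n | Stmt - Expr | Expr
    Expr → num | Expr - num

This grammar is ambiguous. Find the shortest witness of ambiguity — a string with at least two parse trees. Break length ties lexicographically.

num - num

length 1: no string has ≥2 trees
length 3: num - num has 2 parse trees

Two derivations of num - num:
  Term ⇒ Stmt ⇒ Stmt - Expr ⇒ Expr - Expr ⇒ num - Expr ⇒ num - num
  Term ⇒ Stmt ⇒ Expr ⇒ Expr - num ⇒ num - num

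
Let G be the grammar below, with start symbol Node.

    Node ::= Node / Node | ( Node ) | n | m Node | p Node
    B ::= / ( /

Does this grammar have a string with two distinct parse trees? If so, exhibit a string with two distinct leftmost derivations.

Ambiguous

Witness: m n / n

Derivation 1: Node ⇒ Node / Node ⇒ m Node / Node ⇒ m n / Node ⇒ m n / n
Derivation 2: Node ⇒ m Node ⇒ m Node / Node ⇒ m n / Node ⇒ m n / n

Two distinct leftmost derivations for the same string.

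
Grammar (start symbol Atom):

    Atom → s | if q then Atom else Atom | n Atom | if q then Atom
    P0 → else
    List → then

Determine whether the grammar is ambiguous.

Ambiguous

Witness: if q then if q then s else s

Derivation 1: Atom ⇒ if q then Atom else Atom ⇒ if q then if q then Atom else Atom ⇒ if q then if q then s else Atom ⇒ if q then if q then s else s
Derivation 2: Atom ⇒ if q then Atom ⇒ if q then if q then Atom else Atom ⇒ if q then if q then s else Atom ⇒ if q then if q then s else s

Two distinct leftmost derivations for the same string.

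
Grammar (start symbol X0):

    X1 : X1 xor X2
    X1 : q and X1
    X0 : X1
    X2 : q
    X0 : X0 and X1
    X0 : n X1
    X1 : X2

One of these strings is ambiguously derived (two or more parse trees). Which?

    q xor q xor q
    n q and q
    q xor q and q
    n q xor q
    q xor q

n q and q

q xor q xor q: 1 tree
n q and q: 2 trees
q xor q and q: 1 tree
n q xor q: 1 tree
q xor q: 1 tree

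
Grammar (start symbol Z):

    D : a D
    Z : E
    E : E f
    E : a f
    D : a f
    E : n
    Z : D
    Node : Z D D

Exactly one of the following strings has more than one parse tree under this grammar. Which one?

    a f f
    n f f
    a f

a f f: 1 tree
n f f: 1 tree
a f: 2 trees

a f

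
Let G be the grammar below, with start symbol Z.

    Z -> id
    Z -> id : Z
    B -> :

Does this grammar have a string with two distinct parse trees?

(B is unreachable from Z, so its rules don't affect L(Z).) Right-recursive list with a separator: after each atom, whether the separator follows determines the rule. One parse per string.

Unambiguous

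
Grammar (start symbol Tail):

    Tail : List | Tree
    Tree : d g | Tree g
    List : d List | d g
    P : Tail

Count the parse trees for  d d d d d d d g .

1

Parse trees for d d d d d d d g:
  [Tail [List d [List d [List d [List d [List d [List d [List d g]]]]]]]]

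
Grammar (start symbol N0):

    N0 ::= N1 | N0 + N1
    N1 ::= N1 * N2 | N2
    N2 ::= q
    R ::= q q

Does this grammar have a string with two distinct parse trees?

Only N0, N1, N2 are reachable from N0; ignoring the rest: The grammar is stratified — N0 handles '+' (left-recursive), N1 handles '*', N2 atoms. Each operator has a fixed associativity and precedence level, so every string has one parse.

Unambiguous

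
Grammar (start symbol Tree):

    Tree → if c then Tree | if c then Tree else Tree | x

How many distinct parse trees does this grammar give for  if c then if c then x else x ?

Parse trees for if c then if c then x else x:
  [Tree if c then [Tree if c then [Tree x] else [Tree x]]]
  [Tree if c then [Tree if c then [Tree x]] else [Tree x]]

2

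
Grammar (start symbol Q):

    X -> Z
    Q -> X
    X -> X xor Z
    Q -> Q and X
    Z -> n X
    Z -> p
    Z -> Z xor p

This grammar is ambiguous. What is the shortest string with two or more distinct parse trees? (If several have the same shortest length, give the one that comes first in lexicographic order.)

length 1: no string has ≥2 trees
length 2: no string has ≥2 trees
length 3: p xor p has 2 parse trees

Two derivations of p xor p:
  Q ⇒ X ⇒ Z ⇒ Z xor p ⇒ p xor p
  Q ⇒ X ⇒ X xor Z ⇒ Z xor Z ⇒ p xor Z ⇒ p xor p

p xor p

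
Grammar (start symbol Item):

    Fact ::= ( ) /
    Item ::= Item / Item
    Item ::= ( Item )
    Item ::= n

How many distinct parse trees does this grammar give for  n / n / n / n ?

Parse trees for n / n / n / n:
  [Item [Item n] / [Item [Item n] / [Item [Item n] / [Item n]]]]
  [Item [Item n] / [Item [Item [Item n] / [Item n]] / [Item n]]]
  [Item [Item [Item n] / [Item n]] / [Item [Item n] / [Item n]]]
  [Item [Item [Item n] / [Item [Item n] / [Item n]]] / [Item n]]
  [Item [Item [Item [Item n] / [Item n]] / [Item n]] / [Item n]]

5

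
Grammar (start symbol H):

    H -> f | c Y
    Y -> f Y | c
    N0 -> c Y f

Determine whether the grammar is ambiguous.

Unambiguous

(N0 is unreachable from H, so its rules don't affect L(H).) Each reachable nonterminal has at most one production per leading terminal, and all productions are right-linear; the derivation is determined token-by-token.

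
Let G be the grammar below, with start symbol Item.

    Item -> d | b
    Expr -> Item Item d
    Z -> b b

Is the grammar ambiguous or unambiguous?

Unambiguous

Only Item is reachable from Item; ignoring the rest: Restricted to the reachable nonterminals, every rule has the form A → t or A → t B, and no two rules for the same A share a first terminal. The grammar encodes a DFA — one run per string.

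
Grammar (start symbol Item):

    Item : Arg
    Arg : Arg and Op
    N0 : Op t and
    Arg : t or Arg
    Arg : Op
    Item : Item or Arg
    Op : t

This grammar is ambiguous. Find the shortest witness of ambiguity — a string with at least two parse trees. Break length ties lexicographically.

t or t

length 1: no string has ≥2 trees
length 3: t or t has 2 parse trees

Two derivations of t or t:
  Item ⇒ Arg ⇒ t or Arg ⇒ t or Op ⇒ t or t
  Item ⇒ Item or Arg ⇒ Arg or Arg ⇒ Op or Arg ⇒ t or Arg ⇒ t or Op ⇒ t or t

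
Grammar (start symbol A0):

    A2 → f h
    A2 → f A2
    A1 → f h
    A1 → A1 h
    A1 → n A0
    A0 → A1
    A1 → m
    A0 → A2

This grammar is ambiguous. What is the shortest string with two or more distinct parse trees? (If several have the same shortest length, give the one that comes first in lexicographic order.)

length 1: no string has ≥2 trees
length 2: f h has 2 parse trees

Two derivations of f h:
  A0 ⇒ A1 ⇒ f h
  A0 ⇒ A2 ⇒ f h

f h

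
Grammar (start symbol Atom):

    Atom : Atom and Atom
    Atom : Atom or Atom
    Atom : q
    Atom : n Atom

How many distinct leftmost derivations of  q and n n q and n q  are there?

Parse trees for q and n n q and n q:
  [Atom [Atom q] and [Atom [Atom n [Atom n [Atom q]]] and [Atom n [Atom q]]]]
  [Atom [Atom q] and [Atom n [Atom [Atom n [Atom q]] and [Atom n [Atom q]]]]]
  [Atom [Atom q] and [Atom n [Atom n [Atom [Atom q] and [Atom n [Atom q]]]]]]
  [Atom [Atom [Atom q] and [Atom n [Atom n [Atom q]]]] and [Atom n [Atom q]]]

4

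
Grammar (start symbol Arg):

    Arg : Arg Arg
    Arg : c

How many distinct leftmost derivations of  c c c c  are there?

5

Parse trees for c c c c:
  [Arg [Arg c] [Arg [Arg c] [Arg [Arg c] [Arg c]]]]
  [Arg [Arg c] [Arg [Arg [Arg c] [Arg c]] [Arg c]]]
  [Arg [Arg [Arg c] [Arg c]] [Arg [Arg c] [Arg c]]]
  [Arg [Arg [Arg c] [Arg [Arg c] [Arg c]]] [Arg c]]
  [Arg [Arg [Arg [Arg c] [Arg c]] [Arg c]] [Arg c]]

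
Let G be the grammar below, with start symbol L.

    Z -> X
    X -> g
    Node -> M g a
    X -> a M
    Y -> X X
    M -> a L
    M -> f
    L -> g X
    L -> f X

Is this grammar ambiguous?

(Y, Node, Z are unreachable from L, so their rules don't affect L(L).) The reachable rules are right-linear with at most one rule per (nonterminal, next-terminal) pair. Each input token forces the next rule, so parsing is deterministic.

Unambiguous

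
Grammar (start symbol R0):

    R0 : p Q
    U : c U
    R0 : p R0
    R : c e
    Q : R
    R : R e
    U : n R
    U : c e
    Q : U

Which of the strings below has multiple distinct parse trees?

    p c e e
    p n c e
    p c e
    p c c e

p c e e: 1 tree
p n c e: 1 tree
p c e: 2 trees
p c c e: 1 tree

p c e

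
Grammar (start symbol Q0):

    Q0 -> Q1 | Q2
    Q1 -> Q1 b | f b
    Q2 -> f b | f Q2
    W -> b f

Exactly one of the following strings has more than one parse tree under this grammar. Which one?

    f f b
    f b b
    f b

f f b: 1 tree
f b b: 1 tree
f b: 2 trees

f b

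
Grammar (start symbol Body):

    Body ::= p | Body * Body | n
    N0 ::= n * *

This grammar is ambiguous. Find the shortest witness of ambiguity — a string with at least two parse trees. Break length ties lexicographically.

n * n * n

length 1: no string has ≥2 trees
length 3: no string has ≥2 trees
length 5: n * n * n has 2 parse trees

Two derivations of n * n * n:
  Body ⇒ Body * Body ⇒ Body * Body * Body ⇒ n * Body * Body ⇒ n * n * Body ⇒ n * n * n
  Body ⇒ Body * Body ⇒ n * Body ⇒ n * Body * Body ⇒ n * n * Body ⇒ n * n * n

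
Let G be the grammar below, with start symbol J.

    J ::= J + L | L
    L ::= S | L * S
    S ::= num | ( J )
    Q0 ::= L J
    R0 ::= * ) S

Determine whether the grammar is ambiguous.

Unambiguous

(Q0, R0 are unreachable from J, so their rules don't affect L(J).) The grammar is stratified — J handles '+' (left-recursive), L handles '*', S atoms. Each operator has a fixed associativity and precedence level, so every string has one parse.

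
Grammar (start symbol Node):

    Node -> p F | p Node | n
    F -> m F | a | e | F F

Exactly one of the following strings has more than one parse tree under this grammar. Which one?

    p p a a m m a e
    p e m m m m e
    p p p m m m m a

p p a a m m a e: 9 trees
p e m m m m e: 1 tree
p p p m m m m a: 1 tree

p p a a m m a e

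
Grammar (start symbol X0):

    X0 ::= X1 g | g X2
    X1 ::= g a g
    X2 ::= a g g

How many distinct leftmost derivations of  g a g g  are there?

2

Parse trees for g a g g:
  [X0 [X1 g a g] g]
  [X0 g [X2 a g g]]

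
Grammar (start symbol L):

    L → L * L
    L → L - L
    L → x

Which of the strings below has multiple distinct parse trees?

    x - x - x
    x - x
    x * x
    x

x - x - x: 2 trees
x - x: 1 tree
x * x: 1 tree
x: 1 tree

x - x - x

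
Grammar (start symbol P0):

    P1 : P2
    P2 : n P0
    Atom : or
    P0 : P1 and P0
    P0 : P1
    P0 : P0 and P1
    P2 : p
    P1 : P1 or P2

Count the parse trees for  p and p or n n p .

2

Parse trees for p and p or n n p:
  [P0 [P1 [P2 p]] and [P0 [P1 [P1 [P2 p]] or [P2 n [P0 [P1 [P2 n [P0 [P1 [P2 p]]]]]]]]]]
  [P0 [P0 [P1 [P2 p]]] and [P1 [P1 [P2 p]] or [P2 n [P0 [P1 [P2 n [P0 [P1 [P2 p]]]]]]]]]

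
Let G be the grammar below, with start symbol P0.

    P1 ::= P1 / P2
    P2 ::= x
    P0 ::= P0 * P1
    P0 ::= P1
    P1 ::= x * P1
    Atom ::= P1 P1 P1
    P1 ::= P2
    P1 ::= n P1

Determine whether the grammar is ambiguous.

Witness: x * x

Derivation 1: P0 ⇒ P0 * P1 ⇒ P1 * P1 ⇒ P2 * P1 ⇒ x * P1 ⇒ x * P2 ⇒ x * x
Derivation 2: P0 ⇒ P1 ⇒ x * P1 ⇒ x * P2 ⇒ x * x

Two distinct leftmost derivations for the same string.

Ambiguous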